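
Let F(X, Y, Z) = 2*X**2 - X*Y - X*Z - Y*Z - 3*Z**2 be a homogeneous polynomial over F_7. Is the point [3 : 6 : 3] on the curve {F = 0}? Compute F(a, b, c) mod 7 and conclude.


F(3,6,3) ≡ 2 (mod 7); P is NOT on the curve.

Evaluate F(3, 6, 3) term-by-term (mod 7).
  2*X**2 ↦ 2·9·1·1 = 18
  -X*Y ↦ -1·3·6·1 = -18
  -X*Z ↦ -1·3·1·3 = -9
  -Y*Z ↦ -1·1·6·3 = -18
  -3*Z**2 ↦ -3·1·1·9 = -27
Sum: F(3, 6, 3) = (18) + (-18) + (-9) + (-18) + (-27) = -54.
Reducing mod 7: -54 ≡ 2 (mod 7).
Since F(a, b, c) ≡ 2 ≠ 0 (mod 7), P does NOT lie on the curve.


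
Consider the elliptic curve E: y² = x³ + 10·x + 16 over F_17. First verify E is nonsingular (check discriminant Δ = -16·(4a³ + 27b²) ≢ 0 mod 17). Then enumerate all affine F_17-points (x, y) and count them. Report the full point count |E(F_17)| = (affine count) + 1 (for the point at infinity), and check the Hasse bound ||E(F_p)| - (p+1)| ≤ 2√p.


Affine points = {(0, 4), (0, 13), (4, 1), (4, 16), (5, 2), (5, 15), (7, 2), (7, 15), (8, 8), (8, 9), (9, 6), (9, 11)}; affine count = 12; |E(F_17)| = 13.

Discriminant check: Δ ∝ 4a³ + 27b² = 4·10³ + 27·16² = 4·1000 + 27·256 ≡ 15 (mod 17). Nonzero ⇒ E is nonsingular.
For each x ∈ F_17, compute rhs = x³ + 10·x + 16 mod 17, then count y ∈ F_17 with y² ≡ rhs.
  x = 0: rhs = 16, matching y values: 4, 13 (2 points).
  x = 1: rhs = 10, matching y values: none (0 points).
  x = 2: rhs = 10, matching y values: none (0 points).
  x = 3: rhs = 5, matching y values: none (0 points).
  x = 4: rhs = 1, matching y values: 1, 16 (2 points).
  x = 5: rhs = 4, matching y values: 2, 15 (2 points).
  x = 6: rhs = 3, matching y values: none (0 points).
  x = 7: rhs = 4, matching y values: 2, 15 (2 points).
  x = 8: rhs = 13, matching y values: 8, 9 (2 points).
  x = 9: rhs = 2, matching y values: 6, 11 (2 points).
  x = 10: rhs = 11, matching y values: none (0 points).
  x = 11: rhs = 12, matching y values: none (0 points).
  x = 12: rhs = 11, matching y values: none (0 points).
  x = 13: rhs = 14, matching y values: none (0 points).
  x = 14: rhs = 10, matching y values: none (0 points).
  x = 15: rhs = 5, matching y values: none (0 points).
  x = 16: rhs = 5, matching y values: none (0 points).
Total affine count: 12.
Full point count |E(F_17)| = 12 + 1 = 13.
Hasse bound: |13 − (17+1)| = |-5| = 5 ≤ 2√17 ≈ 8.2462 ✓.


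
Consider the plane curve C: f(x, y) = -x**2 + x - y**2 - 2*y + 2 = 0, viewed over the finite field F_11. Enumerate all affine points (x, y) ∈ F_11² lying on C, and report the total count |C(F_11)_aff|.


Affine F_11-points: {(0, 4), (0, 5), (1, 4), (1, 5), (2, 0), (2, 9), (5, 3), (5, 6), (7, 3), (7, 6), (10, 0), (10, 9)}; count = 12.

For each of the 121 pairs (x, y) ∈ F_11², evaluate f(x, y) mod 11. Record the zeros.
  x = 0: [0↦2, 1↦10, 2↦5, 3↦9, 4↦0, 5↦0, 6↦9, 7↦5, 8↦10, 9↦2, 10↦3]  zeros at y ∈ {4, 5}
  x = 1: [0↦2, 1↦10, 2↦5, 3↦9, 4↦0, 5↦0, 6↦9, 7↦5, 8↦10, 9↦2, 10↦3]  zeros at y ∈ {4, 5}
  x = 2: [0↦0, 1↦8, 2↦3, 3↦7, 4↦9, 5↦9, 6↦7, 7↦3, 8↦8, 9↦0, 10↦1]  zeros at y ∈ {0, 9}
  x = 3: [0↦7, 1↦4, 2↦10, 3↦3, 4↦5, 5↦5, 6↦3, 7↦10, 8↦4, 9↦7, 10↦8]  zeros at y ∈ ∅
  x = 4: [0↦1, 1↦9, 2↦4, 3↦8, 4↦10, 5↦10, 6↦8, 7↦4, 8↦9, 9↦1, 10↦2]  zeros at y ∈ ∅
  x = 5: [0↦4, 1↦1, 2↦7, 3↦0, 4↦2, 5↦2, 6↦0, 7↦7, 8↦1, 9↦4, 10↦5]  zeros at y ∈ {3, 6}
  x = 6: [0↦5, 1↦2, 2↦8, 3↦1, 4↦3, 5↦3, 6↦1, 7↦8, 8↦2, 9↦5, 10↦6]  zeros at y ∈ ∅
  x = 7: [0↦4, 1↦1, 2↦7, 3↦0, 4↦2, 5↦2, 6↦0, 7↦7, 8↦1, 9↦4, 10↦5]  zeros at y ∈ {3, 6}
  x = 8: [0↦1, 1↦9, 2↦4, 3↦8, 4↦10, 5↦10, 6↦8, 7↦4, 8↦9, 9↦1, 10↦2]  zeros at y ∈ ∅
  x = 9: [0↦7, 1↦4, 2↦10, 3↦3, 4↦5, 5↦5, 6↦3, 7↦10, 8↦4, 9↦7, 10↦8]  zeros at y ∈ ∅
  x = 10: [0↦0, 1↦8, 2↦3, 3↦7, 4↦9, 5↦9, 6↦7, 7↦3, 8↦8, 9↦0, 10↦1]  zeros at y ∈ {0, 9}
Collecting zeros: affine points = {(0, 4), (0, 5), (1, 4), (1, 5), (2, 0), (2, 9), (5, 3), (5, 6), (7, 3), (7, 6), (10, 0), (10, 9)}.
Total count |C(F_11)_aff| = 12.


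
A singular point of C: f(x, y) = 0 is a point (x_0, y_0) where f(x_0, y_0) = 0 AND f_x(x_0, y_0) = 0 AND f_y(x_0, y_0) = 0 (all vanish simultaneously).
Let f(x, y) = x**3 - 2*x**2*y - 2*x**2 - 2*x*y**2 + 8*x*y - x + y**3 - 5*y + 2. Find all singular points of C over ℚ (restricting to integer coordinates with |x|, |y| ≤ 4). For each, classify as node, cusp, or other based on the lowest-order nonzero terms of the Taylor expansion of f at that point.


Singular points: {(1, 1)}; classification: node.

Compute partial derivatives:
  f_x = 3*x**2 - 4*x*y - 4*x - 2*y**2 + 8*y - 1.
  f_y = -2*x**2 - 4*x*y + 8*x + 3*y**2 - 5.
Scan x_0 ∈ {−4, ..., 4}. For each x_0, f_y(x_0, y) is a polynomial in y; find its integer roots y ∈ {−4, ..., 4}, then test f_x and f at those candidates.
  x = -4: f_y(-4, y) = 3*y**2 + 16*y - 69; no integer root y with |y| ≤ 4.
  x = -3: f_y(-3, y) = 3*y**2 + 12*y - 47; no integer root y with |y| ≤ 4.
  x = -2: f_y(-2, y) = 3*y**2 + 8*y - 29; no integer root y with |y| ≤ 4.
  x = -1: f_y(-1, y) = 3*y**2 + 4*y - 15; vanishes at y ∈ {-3}. (-1, -3): f_x = -48 ≠ 0.
  x = 0: f_y(0, y) = 3*y**2 - 5; no integer root y with |y| ≤ 4.
  x = 1: f_y(1, y) = 3*y**2 - 4*y + 1; vanishes at y ∈ {1}. (1, 1): f_x = 0, f = 0 — SINGULAR.
  x = 2: f_y(2, y) = 3*y**2 - 8*y + 3; no integer root y with |y| ≤ 4.
  x = 3: f_y(3, y) = 3*y**2 - 12*y + 1; no integer root y with |y| ≤ 4.
  x = 4: f_y(4, y) = 3*y**2 - 16*y - 5; no integer root y with |y| ≤ 4.
Only singular point on the grid: (1, 1).
Classify: substitute x = 1 + u, y = 1 + v and expand: f = u**3 - 2*u**2*v - u**2 - 2*u*v**2 + v**3 + v**2.
No constant or linear terms (consistent with a singular point). Quadratic part: -u**2 + v**2. Cubic part: u**3 - 2*u**2*v - 2*u*v**2 + v**3.
The quadratic part v**2 - u**2 = (v − u)(v + u) splits into two distinct linear factors, so there are two distinct tangent lines y − 1 = ±(x − 1) — this is a node (ordinary double point).
Classification: node.


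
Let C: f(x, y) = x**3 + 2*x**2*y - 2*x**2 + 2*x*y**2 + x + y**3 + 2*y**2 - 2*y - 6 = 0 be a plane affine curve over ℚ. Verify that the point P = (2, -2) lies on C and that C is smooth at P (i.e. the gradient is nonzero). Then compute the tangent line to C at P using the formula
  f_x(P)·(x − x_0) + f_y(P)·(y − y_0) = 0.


Tangent line at P: -3*x - 6*y - 6 = 0.

Step 1: f(2, -2) = 0, so P lies on C.
Step 2: partial derivatives
  f_x(x, y) = 3*x**2 + 4*x*y - 4*x + 2*y**2 + 1, f_y(x, y) = 2*x**2 + 4*x*y + 3*y**2 + 4*y - 2.
  f_x(P) = -3, f_y(P) = -6 (gradient nonzero, so P is smooth).
Step 3: tangent line at P: -3·(x − 2) + -6·(y − -2) = 0.
Expanding: -3*x - 6*y - 6 = 0.


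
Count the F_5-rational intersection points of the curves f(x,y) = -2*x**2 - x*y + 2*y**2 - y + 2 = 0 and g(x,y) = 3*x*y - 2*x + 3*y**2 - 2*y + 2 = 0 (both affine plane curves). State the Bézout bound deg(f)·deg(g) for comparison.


Common zeros: {(1, 0)}; count = 1; Bézout bound = 4.

deg(f) = 2, deg(g) = 2, so Bézout bound = 4.
Scan x ∈ F_5. For each x, list the y ∈ F_5 with f(x, y) ≡ 0 and those with g(x, y) ≡ 0 (mod 5); the common zeros in that column are the intersection.
  x = 0: f ≡ 0 at y ∈ {4}; g ≡ 0 at y ∈ {2}; common: ∅.
  x = 1: f ≡ 0 at y ∈ {0, 1}; g ≡ 0 at y ∈ {0, 3}; common: {0}.
  x = 2: f ≡ 0 at y ∈ ∅; g ≡ 0 at y ∈ {1}; common: ∅.
  x = 3: f ≡ 0 at y ∈ {3, 4}; g ≡ 0 at y ∈ ∅; common: ∅.
  x = 4: f ≡ 0 at y ∈ {0}; g ≡ 0 at y ∈ ∅; common: ∅.
Collecting: common zeros = {(1, 0)}, so the count is 1.
Comparison with the Bézout bound: 1 ≤ 4 = deg(f)·deg(g), as expected for curves with no common component (the affine F_5-count falls short of the bound because intersections may lie at infinity, over extension fields, or carry multiplicity).


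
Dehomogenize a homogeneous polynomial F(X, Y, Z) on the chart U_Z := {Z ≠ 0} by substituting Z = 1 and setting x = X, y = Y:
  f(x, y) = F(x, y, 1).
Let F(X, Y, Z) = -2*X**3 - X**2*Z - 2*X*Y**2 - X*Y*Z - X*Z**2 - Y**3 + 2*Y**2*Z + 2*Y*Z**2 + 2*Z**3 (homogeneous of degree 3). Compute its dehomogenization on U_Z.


f(x, y) = -2*x**3 - x**2 - 2*x*y**2 - x*y - x - y**3 + 2*y**2 + 2*y + 2

On U_Z we set Z = 1. Each monomial c·X^i·Y^j·Z^k in F becomes c·x^i·y^j·1^k = c·x^i·y^j.
Substituting Z = 1: F(X, Y, 1) = -2*x**3 - x**2 - 2*x*y**2 - x*y - x - y**3 + 2*y**2 + 2*y + 2.
Note: deg(f) ≤ deg(F) = 3; strict inequality happens when F is divisible by Z (lost terms).


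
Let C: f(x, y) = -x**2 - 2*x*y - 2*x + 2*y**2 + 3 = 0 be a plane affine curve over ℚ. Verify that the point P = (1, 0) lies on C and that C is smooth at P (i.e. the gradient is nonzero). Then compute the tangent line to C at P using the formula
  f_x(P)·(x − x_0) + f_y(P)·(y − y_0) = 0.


Tangent line at P: -4*x - 2*y + 4 = 0.

Step 1: f(1, 0) = 0, so P lies on C.
Step 2: partial derivatives
  f_x(x, y) = -2*x - 2*y - 2, f_y(x, y) = -2*x + 4*y.
  f_x(P) = -4, f_y(P) = -2 (gradient nonzero, so P is smooth).
Step 3: tangent line at P: -4·(x − 1) + -2·(y − 0) = 0.
Expanding: -4*x - 2*y + 4 = 0.


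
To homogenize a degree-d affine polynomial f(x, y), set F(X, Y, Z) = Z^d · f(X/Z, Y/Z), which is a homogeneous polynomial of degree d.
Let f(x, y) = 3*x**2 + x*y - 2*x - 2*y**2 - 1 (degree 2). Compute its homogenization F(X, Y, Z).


F(X, Y, Z) = 3*X**2 + X*Y - 2*X*Z - 2*Y**2 - Z**2

deg(f) = 2.
Substitute x = X/Z, y = Y/Z into f, then multiply by Z^2.
  monomial 3·x^2·y^0 ↦ 3·X^2·Y^0·Z^0.
  monomial 1·x^1·y^1 ↦ 1·X^1·Y^1·Z^0.
  monomial -2·x^1·y^0 ↦ -2·X^1·Y^0·Z^1.
  monomial -2·x^0·y^2 ↦ -2·X^0·Y^2·Z^0.
  monomial -1·x^0·y^0 ↦ -1·X^0·Y^0·Z^2.
Collecting: F(X, Y, Z) = 3*X**2 + X*Y - 2*X*Z - 2*Y**2 - Z**2.


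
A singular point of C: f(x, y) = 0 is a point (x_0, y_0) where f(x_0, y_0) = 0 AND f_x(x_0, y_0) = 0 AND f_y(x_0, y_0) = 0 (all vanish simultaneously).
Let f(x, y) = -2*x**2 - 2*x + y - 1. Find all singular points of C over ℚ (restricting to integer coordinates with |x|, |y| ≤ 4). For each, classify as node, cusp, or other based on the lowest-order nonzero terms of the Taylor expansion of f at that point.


No singular points in the scanned grid; C is smooth there.

Compute partial derivatives:
  f_x = -4*x - 2.
  f_y = 1.
f_y = 1 is a nonzero constant, so f_y never vanishes: no point (x, y) can satisfy f = f_x = f_y = 0. In particular no (x, y) ∈ {−4, ..., 4}² is singular; the curve is smooth.


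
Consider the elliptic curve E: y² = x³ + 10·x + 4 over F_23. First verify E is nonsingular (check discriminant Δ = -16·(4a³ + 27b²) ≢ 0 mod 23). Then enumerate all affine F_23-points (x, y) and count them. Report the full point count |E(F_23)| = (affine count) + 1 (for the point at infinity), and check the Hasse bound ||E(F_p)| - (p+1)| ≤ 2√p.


Affine points = {(0, 2), (0, 21), (2, 3), (2, 20), (4, 4), (4, 19), (5, 8), (5, 15), (6, 2), (6, 21), (7, 7), (7, 16), (9, 8), (9, 15), (10, 0), (12, 9), (12, 14), (13, 10), (13, 13), (14, 6), (14, 17), (17, 2), (17, 21), (18, 6), (18, 17), (20, 4), (20, 19), (22, 4), (22, 19)}; affine count = 29; |E(F_23)| = 30.

Discriminant check: Δ ∝ 4a³ + 27b² = 4·10³ + 27·4² = 4·1000 + 27·16 ≡ 16 (mod 23). Nonzero ⇒ E is nonsingular.
For each x ∈ F_23, compute rhs = x³ + 10·x + 4 mod 23, then count y ∈ F_23 with y² ≡ rhs.
  x = 0: rhs = 4, matching y values: 2, 21 (2 points).
  x = 1: rhs = 15, matching y values: none (0 points).
  x = 2: rhs = 9, matching y values: 3, 20 (2 points).
  x = 3: rhs = 15, matching y values: none (0 points).
  x = 4: rhs = 16, matching y values: 4, 19 (2 points).
  x = 5: rhs = 18, matching y values: 8, 15 (2 points).
  x = 6: rhs = 4, matching y values: 2, 21 (2 points).
  x = 7: rhs = 3, matching y values: 7, 16 (2 points).
  x = 8: rhs = 21, matching y values: none (0 points).
  x = 9: rhs = 18, matching y values: 8, 15 (2 points).
  x = 10: rhs = 0, matching y values: 0 (1 points).
  x = 11: rhs = 19, matching y values: none (0 points).
  x = 12: rhs = 12, matching y values: 9, 14 (2 points).
  x = 13: rhs = 8, matching y values: 10, 13 (2 points).
  x = 14: rhs = 13, matching y values: 6, 17 (2 points).
  x = 15: rhs = 10, matching y values: none (0 points).
  x = 16: rhs = 5, matching y values: none (0 points).
  x = 17: rhs = 4, matching y values: 2, 21 (2 points).
  x = 18: rhs = 13, matching y values: 6, 17 (2 points).
  x = 19: rhs = 15, matching y values: none (0 points).
  x = 20: rhs = 16, matching y values: 4, 19 (2 points).
  x = 21: rhs = 22, matching y values: none (0 points).
  x = 22: rhs = 16, matching y values: 4, 19 (2 points).
Total affine count: 29.
Full point count |E(F_23)| = 29 + 1 = 30.
Hasse bound: |30 − (23+1)| = |6| = 6 ≤ 2√23 ≈ 9.5917 ✓.


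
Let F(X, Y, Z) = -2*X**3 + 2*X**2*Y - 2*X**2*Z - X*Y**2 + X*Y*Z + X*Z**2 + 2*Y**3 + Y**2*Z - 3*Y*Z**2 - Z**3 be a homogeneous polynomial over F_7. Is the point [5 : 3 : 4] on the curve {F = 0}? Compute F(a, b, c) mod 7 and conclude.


F(5,3,4) ≡ 6 (mod 7); P is NOT on the curve.

Evaluate F(5, 3, 4) term-by-term (mod 7).
  -2*X**3 ↦ -2·125·1·1 = -250
  2*X**2*Y ↦ 2·25·3·1 = 150
  -2*X**2*Z ↦ -2·25·1·4 = -200
  -X*Y**2 ↦ -1·5·9·1 = -45
  X*Y*Z ↦ 1·5·3·4 = 60
  X*Z**2 ↦ 1·5·1·16 = 80
  2*Y**3 ↦ 2·1·27·1 = 54
  Y**2*Z ↦ 1·1·9·4 = 36
  -3*Y*Z**2 ↦ -3·1·3·16 = -144
  -Z**3 ↦ -1·1·1·64 = -64
Sum: F(5, 3, 4) = (-250) + (150) + (-200) + (-45) + (60) + (80) + (54) + (36) + (-144) + (-64) = -323.
Reducing mod 7: -323 ≡ 6 (mod 7).
Since F(a, b, c) ≡ 6 ≠ 0 (mod 7), P does NOT lie on the curve.


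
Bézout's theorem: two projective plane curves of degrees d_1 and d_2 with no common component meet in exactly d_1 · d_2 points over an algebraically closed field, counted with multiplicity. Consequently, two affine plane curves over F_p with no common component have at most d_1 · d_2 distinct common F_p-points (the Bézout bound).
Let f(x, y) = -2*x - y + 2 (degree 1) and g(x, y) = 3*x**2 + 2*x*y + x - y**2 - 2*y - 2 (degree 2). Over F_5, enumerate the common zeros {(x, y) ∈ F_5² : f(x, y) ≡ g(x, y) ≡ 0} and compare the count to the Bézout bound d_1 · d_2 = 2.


Common zeros: {(0, 2)}; count = 1; Bézout bound = 2.

deg(f) = 1, deg(g) = 2, so Bézout bound = 2.
Scan x ∈ F_5. For each x, list the y ∈ F_5 with f(x, y) ≡ 0 and those with g(x, y) ≡ 0 (mod 5); the common zeros in that column are the intersection.
  x = 0: f ≡ 0 at y ∈ {2}; g ≡ 0 at y ∈ {1, 2}; common: {2}.
  x = 1: f ≡ 0 at y ∈ {0}; g ≡ 0 at y ∈ ∅; common: ∅.
  x = 2: f ≡ 0 at y ∈ {3}; g ≡ 0 at y ∈ ∅; common: ∅.
  x = 3: f ≡ 0 at y ∈ {1}; g ≡ 0 at y ∈ ∅; common: ∅.
  x = 4: f ≡ 0 at y ∈ {4}; g ≡ 0 at y ∈ {0, 1}; common: ∅.
Collecting: common zeros = {(0, 2)}, so the count is 1.
Comparison with the Bézout bound: 1 ≤ 2 = deg(f)·deg(g), as expected for curves with no common component (the affine F_5-count falls short of the bound because intersections may lie at infinity, over extension fields, or carry multiplicity).


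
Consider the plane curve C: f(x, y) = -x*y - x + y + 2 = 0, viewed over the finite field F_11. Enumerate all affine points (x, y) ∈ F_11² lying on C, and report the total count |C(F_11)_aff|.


Affine F_11-points: {(0, 9), (2, 0), (3, 5), (4, 3), (5, 2), (6, 8), (7, 1), (8, 7), (9, 6), (10, 4)}; count = 10.

For each of the 121 pairs (x, y) ∈ F_11², evaluate f(x, y) mod 11. Record the zeros.
  x = 0: [0↦2, 1↦3, 2↦4, 3↦5, 4↦6, 5↦7, 6↦8, 7↦9, 8↦10, 9↦0, 10↦1]  zeros at y ∈ {9}
  x = 1: [0↦1, 1↦1, 2↦1, 3↦1, 4↦1, 5↦1, 6↦1, 7↦1, 8↦1, 9↦1, 10↦1]  zeros at y ∈ ∅
  x = 2: [0↦0, 1↦10, 2↦9, 3↦8, 4↦7, 5↦6, 6↦5, 7↦4, 8↦3, 9↦2, 10↦1]  zeros at y ∈ {0}
  x = 3: [0↦10, 1↦8, 2↦6, 3↦4, 4↦2, 5↦0, 6↦9, 7↦7, 8↦5, 9↦3, 10↦1]  zeros at y ∈ {5}
  x = 4: [0↦9, 1↦6, 2↦3, 3↦0, 4↦8, 5↦5, 6↦2, 7↦10, 8↦7, 9↦4, 10↦1]  zeros at y ∈ {3}
  x = 5: [0↦8, 1↦4, 2↦0, 3↦7, 4↦3, 5↦10, 6↦6, 7↦2, 8↦9, 9↦5, 10↦1]  zeros at y ∈ {2}
  x = 6: [0↦7, 1↦2, 2↦8, 3↦3, 4↦9, 5↦4, 6↦10, 7↦5, 8↦0, 9↦6, 10↦1]  zeros at y ∈ {8}
  x = 7: [0↦6, 1↦0, 2↦5, 3↦10, 4↦4, 5↦9, 6↦3, 7↦8, 8↦2, 9↦7, 10↦1]  zeros at y ∈ {1}
  x = 8: [0↦5, 1↦9, 2↦2, 3↦6, 4↦10, 5↦3, 6↦7, 7↦0, 8↦4, 9↦8, 10↦1]  zeros at y ∈ {7}
  x = 9: [0↦4, 1↦7, 2↦10, 3↦2, 4↦5, 5↦8, 6↦0, 7↦3, 8↦6, 9↦9, 10↦1]  zeros at y ∈ {6}
  x = 10: [0↦3, 1↦5, 2↦7, 3↦9, 4↦0, 5↦2, 6↦4, 7↦6, 8↦8, 9↦10, 10↦1]  zeros at y ∈ {4}
Collecting zeros: affine points = {(0, 9), (2, 0), (3, 5), (4, 3), (5, 2), (6, 8), (7, 1), (8, 7), (9, 6), (10, 4)}.
Total count |C(F_11)_aff| = 10.


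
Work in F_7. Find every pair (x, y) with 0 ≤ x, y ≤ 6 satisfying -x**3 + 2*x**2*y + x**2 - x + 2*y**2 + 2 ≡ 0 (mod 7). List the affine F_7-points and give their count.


Affine F_7-points: {(3, 6)}; count = 1.

For each of the 49 pairs (x, y) ∈ F_7², evaluate f(x, y) mod 7. Record the zeros.
  x = 0: [0↦2, 1↦4, 2↦3, 3↦6, 4↦6, 5↦3, 6↦4]  zeros at y ∈ ∅
  x = 1: [0↦1, 1↦5, 2↦6, 3↦4, 4↦6, 5↦5, 6↦1]  zeros at y ∈ ∅
  x = 2: [0↦3, 1↦6, 2↦6, 3↦3, 4↦4, 5↦2, 6↦4]  zeros at y ∈ ∅
  x = 3: [0↦2, 1↦1, 2↦4, 3↦4, 4↦1, 5↦2, 6↦0]  zeros at y ∈ {6}
  x = 4: [0↦6, 1↦5, 2↦1, 3↦1, 4↦5, 5↦6, 6↦4]  zeros at y ∈ ∅
  x = 5: [0↦2, 1↦5, 2↦5, 3↦2, 4↦3, 5↦1, 6↦3]  zeros at y ∈ ∅
  x = 6: [0↦5, 1↦2, 2↦3, 3↦1, 4↦3, 5↦2, 6↦5]  zeros at y ∈ ∅
Collecting zeros: affine points = {(3, 6)}.
Total count |C(F_7)_aff| = 1.


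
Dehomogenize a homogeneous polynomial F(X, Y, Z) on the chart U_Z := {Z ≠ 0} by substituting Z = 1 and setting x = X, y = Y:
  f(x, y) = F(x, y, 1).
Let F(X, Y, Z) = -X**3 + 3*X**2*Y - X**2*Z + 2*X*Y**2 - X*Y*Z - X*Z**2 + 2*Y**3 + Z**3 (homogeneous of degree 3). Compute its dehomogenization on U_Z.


f(x, y) = -x**3 + 3*x**2*y - x**2 + 2*x*y**2 - x*y - x + 2*y**3 + 1

On U_Z we set Z = 1. Each monomial c·X^i·Y^j·Z^k in F becomes c·x^i·y^j·1^k = c·x^i·y^j.
Substituting Z = 1: F(X, Y, 1) = -x**3 + 3*x**2*y - x**2 + 2*x*y**2 - x*y - x + 2*y**3 + 1.
Note: deg(f) ≤ deg(F) = 3; strict inequality happens when F is divisible by Z (lost terms).


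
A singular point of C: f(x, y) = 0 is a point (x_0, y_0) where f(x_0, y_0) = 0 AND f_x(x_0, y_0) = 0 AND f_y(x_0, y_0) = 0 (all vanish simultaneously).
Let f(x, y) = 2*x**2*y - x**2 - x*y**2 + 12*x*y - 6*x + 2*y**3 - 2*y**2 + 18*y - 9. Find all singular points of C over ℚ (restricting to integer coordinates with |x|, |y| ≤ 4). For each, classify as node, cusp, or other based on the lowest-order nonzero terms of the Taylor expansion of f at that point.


Singular points: {(-3, 0)}; classification: node.

Compute partial derivatives:
  f_x = 4*x*y - 2*x - y**2 + 12*y - 6.
  f_y = 2*x**2 - 2*x*y + 12*x + 6*y**2 - 4*y + 18.
Scan x_0 ∈ {−4, ..., 4}. For each x_0, f_y(x_0, y) is a polynomial in y; find its integer roots y ∈ {−4, ..., 4}, then test f_x and f at those candidates.
  x = -4: f_y(-4, y) = 6*y**2 + 4*y + 2; no integer root y with |y| ≤ 4.
  x = -3: f_y(-3, y) = 6*y**2 + 2*y; vanishes at y ∈ {0}. (-3, 0): f_x = 0, f = 0 — SINGULAR.
  x = -2: f_y(-2, y) = 6*y**2 + 2; no integer root y with |y| ≤ 4.
  x = -1: f_y(-1, y) = 6*y**2 - 2*y + 8; no integer root y with |y| ≤ 4.
  x = 0: f_y(0, y) = 6*y**2 - 4*y + 18; no integer root y with |y| ≤ 4.
  x = 1: f_y(1, y) = 6*y**2 - 6*y + 32; no integer root y with |y| ≤ 4.
  x = 2: f_y(2, y) = 6*y**2 - 8*y + 50; no integer root y with |y| ≤ 4.
  x = 3: f_y(3, y) = 6*y**2 - 10*y + 72; no integer root y with |y| ≤ 4.
  x = 4: f_y(4, y) = 6*y**2 - 12*y + 98; no integer root y with |y| ≤ 4.
Only singular point on the grid: (-3, 0).
Classify: substitute x = -3 + u, y = 0 + v and expand: f = 2*u**2*v - u**2 - u*v**2 + 2*v**3 + v**2.
No constant or linear terms (consistent with a singular point). Quadratic part: -u**2 + v**2. Cubic part: 2*u**2*v - u*v**2 + 2*v**3.
The quadratic part v**2 - u**2 = (v − u)(v + u) splits into two distinct linear factors, so there are two distinct tangent lines y − 0 = ±(x − -3) — this is a node (ordinary double point).
Classification: node.


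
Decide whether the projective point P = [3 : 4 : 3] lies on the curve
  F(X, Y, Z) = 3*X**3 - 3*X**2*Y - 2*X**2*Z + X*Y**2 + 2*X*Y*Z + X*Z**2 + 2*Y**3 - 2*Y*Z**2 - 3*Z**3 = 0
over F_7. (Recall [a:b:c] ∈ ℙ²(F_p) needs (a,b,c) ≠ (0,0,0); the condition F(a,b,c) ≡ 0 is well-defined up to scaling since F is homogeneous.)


F(3,4,3) ≡ 6 (mod 7); P is NOT on the curve.

Evaluate F(3, 4, 3) term-by-term (mod 7).
  3*X**3 ↦ 3·27·1·1 = 81
  -3*X**2*Y ↦ -3·9·4·1 = -108
  -2*X**2*Z ↦ -2·9·1·3 = -54
  X*Y**2 ↦ 1·3·16·1 = 48
  2*X*Y*Z ↦ 2·3·4·3 = 72
  X*Z**2 ↦ 1·3·1·9 = 27
  2*Y**3 ↦ 2·1·64·1 = 128
  -2*Y*Z**2 ↦ -2·1·4·9 = -72
  -3*Z**3 ↦ -3·1·1·27 = -81
Sum: F(3, 4, 3) = (81) + (-108) + (-54) + (48) + (72) + (27) + (128) + (-72) + (-81) = 41.
Reducing mod 7: 41 ≡ 6 (mod 7).
Since F(a, b, c) ≡ 6 ≠ 0 (mod 7), P does NOT lie on the curve.


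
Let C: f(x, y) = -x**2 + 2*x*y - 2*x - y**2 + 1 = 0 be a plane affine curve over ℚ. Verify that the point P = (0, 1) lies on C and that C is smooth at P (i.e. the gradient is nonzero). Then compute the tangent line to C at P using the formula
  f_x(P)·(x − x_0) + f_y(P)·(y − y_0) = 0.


Tangent line at P: 2 - 2*y = 0.

Step 1: f(0, 1) = 0, so P lies on C.
Step 2: partial derivatives
  f_x(x, y) = -2*x + 2*y - 2, f_y(x, y) = 2*x - 2*y.
  f_x(P) = 0, f_y(P) = -2 (gradient nonzero, so P is smooth).
Step 3: tangent line at P: 0·(x − 0) + -2·(y − 1) = 0.
Expanding: 2 - 2*y = 0.


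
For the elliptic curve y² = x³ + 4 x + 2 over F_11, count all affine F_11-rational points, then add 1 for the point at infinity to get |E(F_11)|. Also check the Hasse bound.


Affine points = {(4, 4), (4, 7), (5, 2), (5, 9), (6, 0)}; affine count = 5; |E(F_11)| = 6.

Discriminant check: Δ ∝ 4a³ + 27b² = 4·4³ + 27·2² = 4·64 + 27·4 ≡ 1 (mod 11). Nonzero ⇒ E is nonsingular.
For each x ∈ F_11, compute rhs = x³ + 4·x + 2 mod 11, then count y ∈ F_11 with y² ≡ rhs.
  x = 0: rhs = 2, matching y values: none (0 points).
  x = 1: rhs = 7, matching y values: none (0 points).
  x = 2: rhs = 7, matching y values: none (0 points).
  x = 3: rhs = 8, matching y values: none (0 points).
  x = 4: rhs = 5, matching y values: 4, 7 (2 points).
  x = 5: rhs = 4, matching y values: 2, 9 (2 points).
  x = 6: rhs = 0, matching y values: 0 (1 points).
  x = 7: rhs = 10, matching y values: none (0 points).
  x = 8: rhs = 7, matching y values: none (0 points).
  x = 9: rhs = 8, matching y values: none (0 points).
  x = 10: rhs = 8, matching y values: none (0 points).
Total affine count: 5.
Full point count |E(F_11)| = 5 + 1 = 6.
Hasse bound: |6 − (11+1)| = |-6| = 6 ≤ 2√11 ≈ 6.6332 ✓.


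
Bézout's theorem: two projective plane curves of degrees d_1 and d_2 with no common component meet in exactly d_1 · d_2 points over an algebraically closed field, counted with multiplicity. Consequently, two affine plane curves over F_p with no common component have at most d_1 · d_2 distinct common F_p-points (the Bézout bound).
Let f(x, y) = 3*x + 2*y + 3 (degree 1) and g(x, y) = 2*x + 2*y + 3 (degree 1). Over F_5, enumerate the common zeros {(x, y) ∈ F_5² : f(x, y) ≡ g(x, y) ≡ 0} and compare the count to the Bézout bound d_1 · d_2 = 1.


Common zeros: {(0, 1)}; count = 1; Bézout bound = 1.

deg(f) = 1, deg(g) = 1, so Bézout bound = 1.
Scan x ∈ F_5. For each x, list the y ∈ F_5 with f(x, y) ≡ 0 and those with g(x, y) ≡ 0 (mod 5); the common zeros in that column are the intersection.
  x = 0: f ≡ 0 at y ∈ {1}; g ≡ 0 at y ∈ {1}; common: {1}.
  x = 1: f ≡ 0 at y ∈ {2}; g ≡ 0 at y ∈ {0}; common: ∅.
  x = 2: f ≡ 0 at y ∈ {3}; g ≡ 0 at y ∈ {4}; common: ∅.
  x = 3: f ≡ 0 at y ∈ {4}; g ≡ 0 at y ∈ {3}; common: ∅.
  x = 4: f ≡ 0 at y ∈ {0}; g ≡ 0 at y ∈ {2}; common: ∅.
Collecting: common zeros = {(0, 1)}, so the count is 1.
Comparison with the Bézout bound: 1 ≤ 1 = deg(f)·deg(g), as expected for curves with no common component (the bound is attained).


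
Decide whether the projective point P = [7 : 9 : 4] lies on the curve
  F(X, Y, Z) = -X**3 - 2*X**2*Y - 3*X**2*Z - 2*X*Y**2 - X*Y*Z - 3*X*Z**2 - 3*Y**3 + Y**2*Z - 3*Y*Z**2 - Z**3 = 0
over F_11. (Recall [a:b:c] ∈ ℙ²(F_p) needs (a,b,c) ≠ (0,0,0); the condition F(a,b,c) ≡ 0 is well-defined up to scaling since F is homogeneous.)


F(7,9,4) ≡ 2 (mod 11); P is NOT on the curve.

Evaluate F(7, 9, 4) term-by-term (mod 11).
  -X**3 ↦ -1·343·1·1 = -343
  -2*X**2*Y ↦ -2·49·9·1 = -882
  -3*X**2*Z ↦ -3·49·1·4 = -588
  -2*X*Y**2 ↦ -2·7·81·1 = -1134
  -X*Y*Z ↦ -1·7·9·4 = -252
  -3*X*Z**2 ↦ -3·7·1·16 = -336
  -3*Y**3 ↦ -3·1·729·1 = -2187
  Y**2*Z ↦ 1·1·81·4 = 324
  -3*Y*Z**2 ↦ -3·1·9·16 = -432
  -Z**3 ↦ -1·1·1·64 = -64
Sum: F(7, 9, 4) = (-343) + (-882) + (-588) + (-1134) + (-252) + (-336) + (-2187) + (324) + (-432) + (-64) = -5894.
Reducing mod 11: -5894 ≡ 2 (mod 11).
Since F(a, b, c) ≡ 2 ≠ 0 (mod 11), P does NOT lie on the curve.


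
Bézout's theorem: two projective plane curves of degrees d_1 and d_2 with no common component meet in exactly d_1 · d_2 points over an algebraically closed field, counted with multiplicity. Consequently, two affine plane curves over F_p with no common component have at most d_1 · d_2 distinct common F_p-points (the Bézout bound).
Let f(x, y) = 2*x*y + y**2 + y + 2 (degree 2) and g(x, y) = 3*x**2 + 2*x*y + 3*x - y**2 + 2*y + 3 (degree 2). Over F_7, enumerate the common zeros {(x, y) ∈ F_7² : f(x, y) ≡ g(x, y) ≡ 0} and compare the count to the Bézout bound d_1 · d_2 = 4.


Common zeros: {(0, 3)}; count = 1; Bézout bound = 4.

deg(f) = 2, deg(g) = 2, so Bézout bound = 4.
Scan x ∈ F_7. For each x, list the y ∈ F_7 with f(x, y) ≡ 0 and those with g(x, y) ≡ 0 (mod 7); the common zeros in that column are the intersection.
  x = 0: f ≡ 0 at y ∈ {3}; g ≡ 0 at y ∈ {3, 6}; common: {3}.
  x = 1: f ≡ 0 at y ∈ {5, 6}; g ≡ 0 at y ∈ ∅; common: ∅.
  x = 2: f ≡ 0 at y ∈ ∅; g ≡ 0 at y ∈ {0, 6}; common: ∅.
  x = 3: f ≡ 0 at y ∈ ∅; g ≡ 0 at y ∈ ∅; common: ∅.
  x = 4: f ≡ 0 at y ∈ ∅; g ≡ 0 at y ∈ {0, 3}; common: ∅.
  x = 5: f ≡ 0 at y ∈ {1, 2}; g ≡ 0 at y ∈ ∅; common: ∅.
  x = 6: f ≡ 0 at y ∈ {4}; g ≡ 0 at y ∈ ∅; common: ∅.
Collecting: common zeros = {(0, 3)}, so the count is 1.
Comparison with the Bézout bound: 1 ≤ 4 = deg(f)·deg(g), as expected for curves with no common component (the affine F_7-count falls short of the bound because intersections may lie at infinity, over extension fields, or carry multiplicity).


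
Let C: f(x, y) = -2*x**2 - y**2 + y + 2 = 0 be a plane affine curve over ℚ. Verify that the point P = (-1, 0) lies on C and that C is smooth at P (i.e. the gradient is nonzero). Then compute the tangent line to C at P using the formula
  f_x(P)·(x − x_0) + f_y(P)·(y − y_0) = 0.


Tangent line at P: 4*x + y + 4 = 0.

Step 1: f(-1, 0) = 0, so P lies on C.
Step 2: partial derivatives
  f_x(x, y) = -4*x, f_y(x, y) = 1 - 2*y.
  f_x(P) = 4, f_y(P) = 1 (gradient nonzero, so P is smooth).
Step 3: tangent line at P: 4·(x − -1) + 1·(y − 0) = 0.
Expanding: 4*x + y + 4 = 0.


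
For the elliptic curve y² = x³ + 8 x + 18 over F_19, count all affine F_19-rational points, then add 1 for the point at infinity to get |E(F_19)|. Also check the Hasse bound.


Affine points = {(2, 2), (2, 17), (4, 0), (6, 4), (6, 15), (8, 9), (8, 10), (13, 1), (13, 18), (14, 9), (14, 10), (15, 6), (15, 13), (16, 9), (16, 10), (18, 3), (18, 16)}; affine count = 17; |E(F_19)| = 18.

Discriminant check: Δ ∝ 4a³ + 27b² = 4·8³ + 27·18² = 4·512 + 27·324 ≡ 4 (mod 19). Nonzero ⇒ E is nonsingular.
For each x ∈ F_19, compute rhs = x³ + 8·x + 18 mod 19, then count y ∈ F_19 with y² ≡ rhs.
  x = 0: rhs = 18, matching y values: none (0 points).
  x = 1: rhs = 8, matching y values: none (0 points).
  x = 2: rhs = 4, matching y values: 2, 17 (2 points).
  x = 3: rhs = 12, matching y values: none (0 points).
  x = 4: rhs = 0, matching y values: 0 (1 points).
  x = 5: rhs = 12, matching y values: none (0 points).
  x = 6: rhs = 16, matching y values: 4, 15 (2 points).
  x = 7: rhs = 18, matching y values: none (0 points).
  x = 8: rhs = 5, matching y values: 9, 10 (2 points).
  x = 9: rhs = 2, matching y values: none (0 points).
  x = 10: rhs = 15, matching y values: none (0 points).
  x = 11: rhs = 12, matching y values: none (0 points).
  x = 12: rhs = 18, matching y values: none (0 points).
  x = 13: rhs = 1, matching y values: 1, 18 (2 points).
  x = 14: rhs = 5, matching y values: 9, 10 (2 points).
  x = 15: rhs = 17, matching y values: 6, 13 (2 points).
  x = 16: rhs = 5, matching y values: 9, 10 (2 points).
  x = 17: rhs = 13, matching y values: none (0 points).
  x = 18: rhs = 9, matching y values: 3, 16 (2 points).
Total affine count: 17.
Full point count |E(F_19)| = 17 + 1 = 18.
Hasse bound: |18 − (19+1)| = |-2| = 2 ≤ 2√19 ≈ 8.7178 ✓.


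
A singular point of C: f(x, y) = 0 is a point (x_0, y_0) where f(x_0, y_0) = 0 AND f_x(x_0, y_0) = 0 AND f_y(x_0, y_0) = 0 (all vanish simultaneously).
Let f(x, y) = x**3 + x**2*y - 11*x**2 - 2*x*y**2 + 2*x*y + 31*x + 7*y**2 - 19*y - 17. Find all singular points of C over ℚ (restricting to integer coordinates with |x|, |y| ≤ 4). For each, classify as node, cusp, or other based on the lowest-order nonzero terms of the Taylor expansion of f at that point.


Singular points: {(3, 2)}; classification: cusp.

Compute partial derivatives:
  f_x = 3*x**2 + 2*x*y - 22*x - 2*y**2 + 2*y + 31.
  f_y = x**2 - 4*x*y + 2*x + 14*y - 19.
Scan x_0 ∈ {−4, ..., 4}. For each x_0, f_y(x_0, y) is a polynomial in y; find its integer roots y ∈ {−4, ..., 4}, then test f_x and f at those candidates.
  x = -4: f_y(-4, y) = 30*y - 11; no integer root y with |y| ≤ 4.
  x = -3: f_y(-3, y) = 26*y - 16; no integer root y with |y| ≤ 4.
  x = -2: f_y(-2, y) = 22*y - 19; no integer root y with |y| ≤ 4.
  x = -1: f_y(-1, y) = 18*y - 20; no integer root y with |y| ≤ 4.
  x = 0: f_y(0, y) = 14*y - 19; no integer root y with |y| ≤ 4.
  x = 1: f_y(1, y) = 10*y - 16; no integer root y with |y| ≤ 4.
  x = 2: f_y(2, y) = 6*y - 11; no integer root y with |y| ≤ 4.
  x = 3: f_y(3, y) = 2*y - 4; vanishes at y ∈ {2}. (3, 2): f_x = 0, f = 0 — SINGULAR.
  x = 4: f_y(4, y) = 5 - 2*y; no integer root y with |y| ≤ 4.
Only singular point on the grid: (3, 2).
Classify: substitute x = 3 + u, y = 2 + v and expand: f = u**3 + u**2*v - 2*u*v**2 + v**2.
No constant or linear terms (consistent with a singular point). Quadratic part: v**2. Cubic part: u**3 + u**2*v - 2*u*v**2.
The quadratic part v**2 is a perfect square, so there is a single (double) tangent line v = 0, i.e. y = 2. Restricting the cubic part to that line (v = 0) leaves u**3 ≠ 0, so f is not divisible by v and the branch is v² ≈ -u**3 to lowest order — this is a cusp.
Classification: cusp.


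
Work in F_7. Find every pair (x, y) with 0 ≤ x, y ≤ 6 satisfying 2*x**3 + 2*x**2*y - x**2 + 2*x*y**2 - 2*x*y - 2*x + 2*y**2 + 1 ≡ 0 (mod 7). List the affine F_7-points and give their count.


Affine F_7-points: {(1, 0), (4, 0), (4, 6), (6, 0)}; count = 4.

For each of the 49 pairs (x, y) ∈ F_7², evaluate f(x, y) mod 7. Record the zeros.
  x = 0: [0↦1, 1↦3, 2↦2, 3↦5, 4↦5, 5↦2, 6↦3]  zeros at y ∈ ∅
  x = 1: [0↦0, 1↦4, 2↦2, 3↦1, 4↦1, 5↦2, 6↦4]  zeros at y ∈ {0}
  x = 2: [0↦2, 1↦5, 2↦6, 3↦5, 4↦2, 5↦4, 6↦4]  zeros at y ∈ ∅
  x = 3: [0↦5, 1↦4, 2↦5, 3↦1, 4↦6, 5↦6, 6↦1]  zeros at y ∈ ∅
  x = 4: [0↦0, 1↦6, 2↦4, 3↦1, 4↦4, 5↦6, 6↦0]  zeros at y ∈ {0, 6}
  x = 5: [0↦6, 1↦2, 2↦1, 3↦3, 4↦1, 5↦2, 6↦6]  zeros at y ∈ ∅
  x = 6: [0↦0, 1↦4, 2↦1, 3↦5, 4↦2, 5↦6, 6↦3]  zeros at y ∈ {0}
Collecting zeros: affine points = {(1, 0), (4, 0), (4, 6), (6, 0)}.
Total count |C(F_7)_aff| = 4.


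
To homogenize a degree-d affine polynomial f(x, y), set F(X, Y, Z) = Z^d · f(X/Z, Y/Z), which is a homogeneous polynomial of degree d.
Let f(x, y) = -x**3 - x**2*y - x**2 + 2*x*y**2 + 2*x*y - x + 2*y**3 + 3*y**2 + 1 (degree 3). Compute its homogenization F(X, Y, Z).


F(X, Y, Z) = -X**3 - X**2*Y - X**2*Z + 2*X*Y**2 + 2*X*Y*Z - X*Z**2 + 2*Y**3 + 3*Y**2*Z + Z**3

deg(f) = 3.
Substitute x = X/Z, y = Y/Z into f, then multiply by Z^3.
  monomial -1·x^3·y^0 ↦ -1·X^3·Y^0·Z^0.
  monomial -1·x^2·y^1 ↦ -1·X^2·Y^1·Z^0.
  monomial -1·x^2·y^0 ↦ -1·X^2·Y^0·Z^1.
  monomial 2·x^1·y^2 ↦ 2·X^1·Y^2·Z^0.
  monomial 2·x^1·y^1 ↦ 2·X^1·Y^1·Z^1.
  monomial -1·x^1·y^0 ↦ -1·X^1·Y^0·Z^2.
  monomial 2·x^0·y^3 ↦ 2·X^0·Y^3·Z^0.
  monomial 3·x^0·y^2 ↦ 3·X^0·Y^2·Z^1.
  monomial 1·x^0·y^0 ↦ 1·X^0·Y^0·Z^3.
Collecting: F(X, Y, Z) = -X**3 - X**2*Y - X**2*Z + 2*X*Y**2 + 2*X*Y*Z - X*Z**2 + 2*Y**3 + 3*Y**2*Z + Z**3.


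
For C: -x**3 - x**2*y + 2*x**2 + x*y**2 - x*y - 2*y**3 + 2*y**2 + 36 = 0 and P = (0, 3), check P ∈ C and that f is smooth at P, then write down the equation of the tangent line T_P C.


Tangent line at P: 6*x - 42*y + 126 = 0.

Step 1: f(0, 3) = 0, so P lies on C.
Step 2: partial derivatives
  f_x(x, y) = -3*x**2 - 2*x*y + 4*x + y**2 - y, f_y(x, y) = -x**2 + 2*x*y - x - 6*y**2 + 4*y.
  f_x(P) = 6, f_y(P) = -42 (gradient nonzero, so P is smooth).
Step 3: tangent line at P: 6·(x − 0) + -42·(y − 3) = 0.
Expanding: 6*x - 42*y + 126 = 0.


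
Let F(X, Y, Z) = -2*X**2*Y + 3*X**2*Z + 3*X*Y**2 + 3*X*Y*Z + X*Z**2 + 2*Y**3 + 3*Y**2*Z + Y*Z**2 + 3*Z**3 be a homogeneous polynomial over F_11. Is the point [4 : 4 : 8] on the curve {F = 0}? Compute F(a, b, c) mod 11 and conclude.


F(4,4,8) ≡ 4 (mod 11); P is NOT on the curve.

Evaluate F(4, 4, 8) term-by-term (mod 11).
  -2*X**2*Y ↦ -2·16·4·1 = -128
  3*X**2*Z ↦ 3·16·1·8 = 384
  3*X*Y**2 ↦ 3·4·16·1 = 192
  3*X*Y*Z ↦ 3·4·4·8 = 384
  X*Z**2 ↦ 1·4·1·64 = 256
  2*Y**3 ↦ 2·1·64·1 = 128
  3*Y**2*Z ↦ 3·1·16·8 = 384
  Y*Z**2 ↦ 1·1·4·64 = 256
  3*Z**3 ↦ 3·1·1·512 = 1536
Sum: F(4, 4, 8) = (-128) + (384) + (192) + (384) + (256) + (128) + (384) + (256) + (1536) = 3392.
Reducing mod 11: 3392 ≡ 4 (mod 11).
Since F(a, b, c) ≡ 4 ≠ 0 (mod 11), P does NOT lie on the curve.


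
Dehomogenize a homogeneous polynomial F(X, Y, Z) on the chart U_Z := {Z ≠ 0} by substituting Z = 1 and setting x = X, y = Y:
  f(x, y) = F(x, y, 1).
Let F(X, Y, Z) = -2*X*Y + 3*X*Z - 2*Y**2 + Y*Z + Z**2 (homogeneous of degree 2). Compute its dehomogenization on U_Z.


f(x, y) = -2*x*y + 3*x - 2*y**2 + y + 1

On U_Z we set Z = 1. Each monomial c·X^i·Y^j·Z^k in F becomes c·x^i·y^j·1^k = c·x^i·y^j.
Substituting Z = 1: F(X, Y, 1) = -2*x*y + 3*x - 2*y**2 + y + 1.
Note: deg(f) ≤ deg(F) = 2; strict inequality happens when F is divisible by Z (lost terms).


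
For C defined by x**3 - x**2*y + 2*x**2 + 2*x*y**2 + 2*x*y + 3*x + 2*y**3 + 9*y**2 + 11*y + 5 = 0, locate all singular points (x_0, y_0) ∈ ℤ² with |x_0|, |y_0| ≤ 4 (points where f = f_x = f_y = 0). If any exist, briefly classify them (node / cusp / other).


Singular points: {(-1, -1)}; classification: cusp.

Compute partial derivatives:
  f_x = 3*x**2 - 2*x*y + 4*x + 2*y**2 + 2*y + 3.
  f_y = -x**2 + 4*x*y + 2*x + 6*y**2 + 18*y + 11.
Scan x_0 ∈ {−4, ..., 4}. For each x_0, f_y(x_0, y) is a polynomial in y; find its integer roots y ∈ {−4, ..., 4}, then test f_x and f at those candidates.
  x = -4: f_y(-4, y) = 6*y**2 + 2*y - 13; no integer root y with |y| ≤ 4.
  x = -3: f_y(-3, y) = 6*y**2 + 6*y - 4; no integer root y with |y| ≤ 4.
  x = -2: f_y(-2, y) = 6*y**2 + 10*y + 3; no integer root y with |y| ≤ 4.
  x = -1: f_y(-1, y) = 6*y**2 + 14*y + 8; vanishes at y ∈ {-1}. (-1, -1): f_x = 0, f = 0 — SINGULAR.
  x = 0: f_y(0, y) = 6*y**2 + 18*y + 11; no integer root y with |y| ≤ 4.
  x = 1: f_y(1, y) = 6*y**2 + 22*y + 12; vanishes at y ∈ {-3}. (1, -3): f_x = 28 ≠ 0.
  x = 2: f_y(2, y) = 6*y**2 + 26*y + 11; no integer root y with |y| ≤ 4.
  x = 3: f_y(3, y) = 6*y**2 + 30*y + 8; no integer root y with |y| ≤ 4.
  x = 4: f_y(4, y) = 6*y**2 + 34*y + 3; no integer root y with |y| ≤ 4.
Only singular point on the grid: (-1, -1).
Classify: substitute x = -1 + u, y = -1 + v and expand: f = u**3 - u**2*v + 2*u*v**2 + 2*v**3 + v**2.
No constant or linear terms (consistent with a singular point). Quadratic part: v**2. Cubic part: u**3 - u**2*v + 2*u*v**2 + 2*v**3.
The quadratic part v**2 is a perfect square, so there is a single (double) tangent line v = 0, i.e. y = -1. Restricting the cubic part to that line (v = 0) leaves u**3 ≠ 0, so f is not divisible by v and the branch is v² ≈ -u**3 to lowest order — this is a cusp.
Classification: cusp.


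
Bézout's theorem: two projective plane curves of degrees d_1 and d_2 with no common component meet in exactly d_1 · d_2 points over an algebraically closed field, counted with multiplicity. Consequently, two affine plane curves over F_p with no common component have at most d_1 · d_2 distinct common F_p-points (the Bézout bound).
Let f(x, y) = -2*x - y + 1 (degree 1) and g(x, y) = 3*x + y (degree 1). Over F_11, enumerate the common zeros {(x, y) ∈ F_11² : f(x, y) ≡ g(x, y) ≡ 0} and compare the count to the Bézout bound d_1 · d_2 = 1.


Common zeros: {(10, 3)}; count = 1; Bézout bound = 1.

deg(f) = 1, deg(g) = 1, so Bézout bound = 1.
Scan x ∈ F_11. For each x, list the y ∈ F_11 with f(x, y) ≡ 0 and those with g(x, y) ≡ 0 (mod 11); the common zeros in that column are the intersection.
  x = 0: f ≡ 0 at y ∈ {1}; g ≡ 0 at y ∈ {0}; common: ∅.
  x = 1: f ≡ 0 at y ∈ {10}; g ≡ 0 at y ∈ {8}; common: ∅.
  x = 2: f ≡ 0 at y ∈ {8}; g ≡ 0 at y ∈ {5}; common: ∅.
  x = 3: f ≡ 0 at y ∈ {6}; g ≡ 0 at y ∈ {2}; common: ∅.
  x = 4: f ≡ 0 at y ∈ {4}; g ≡ 0 at y ∈ {10}; common: ∅.
  x = 5: f ≡ 0 at y ∈ {2}; g ≡ 0 at y ∈ {7}; common: ∅.
  x = 6: f ≡ 0 at y ∈ {0}; g ≡ 0 at y ∈ {4}; common: ∅.
  x = 7: f ≡ 0 at y ∈ {9}; g ≡ 0 at y ∈ {1}; common: ∅.
  x = 8: f ≡ 0 at y ∈ {7}; g ≡ 0 at y ∈ {9}; common: ∅.
  x = 9: f ≡ 0 at y ∈ {5}; g ≡ 0 at y ∈ {6}; common: ∅.
  x = 10: f ≡ 0 at y ∈ {3}; g ≡ 0 at y ∈ {3}; common: {3}.
Collecting: common zeros = {(10, 3)}, so the count is 1.
Comparison with the Bézout bound: 1 ≤ 1 = deg(f)·deg(g), as expected for curves with no common component (the bound is attained).


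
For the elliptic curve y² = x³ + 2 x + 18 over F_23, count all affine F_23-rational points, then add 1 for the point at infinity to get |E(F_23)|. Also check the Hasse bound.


Affine points = {(0, 8), (0, 15), (6, 4), (6, 19), (9, 11), (9, 12), (10, 7), (10, 16), (16, 11), (16, 12), (20, 10), (20, 13), (21, 11), (21, 12)}; affine count = 14; |E(F_23)| = 15.

Discriminant check: Δ ∝ 4a³ + 27b² = 4·2³ + 27·18² = 4·8 + 27·324 ≡ 17 (mod 23). Nonzero ⇒ E is nonsingular.
For each x ∈ F_23, compute rhs = x³ + 2·x + 18 mod 23, then count y ∈ F_23 with y² ≡ rhs.
  x = 0: rhs = 18, matching y values: 8, 15 (2 points).
  x = 1: rhs = 21, matching y values: none (0 points).
  x = 2: rhs = 7, matching y values: none (0 points).
  x = 3: rhs = 5, matching y values: none (0 points).
  x = 4: rhs = 21, matching y values: none (0 points).
  x = 5: rhs = 15, matching y values: none (0 points).
  x = 6: rhs = 16, matching y values: 4, 19 (2 points).
  x = 7: rhs = 7, matching y values: none (0 points).
  x = 8: rhs = 17, matching y values: none (0 points).
  x = 9: rhs = 6, matching y values: 11, 12 (2 points).
  x = 10: rhs = 3, matching y values: 7, 16 (2 points).
  x = 11: rhs = 14, matching y values: none (0 points).
  x = 12: rhs = 22, matching y values: none (0 points).
  x = 13: rhs = 10, matching y values: none (0 points).
  x = 14: rhs = 7, matching y values: none (0 points).
  x = 15: rhs = 19, matching y values: none (0 points).
  x = 16: rhs = 6, matching y values: 11, 12 (2 points).
  x = 17: rhs = 20, matching y values: none (0 points).
  x = 18: rhs = 21, matching y values: none (0 points).
  x = 19: rhs = 15, matching y values: none (0 points).
  x = 20: rhs = 8, matching y values: 10, 13 (2 points).
  x = 21: rhs = 6, matching y values: 11, 12 (2 points).
  x = 22: rhs = 15, matching y values: none (0 points).
Total affine count: 14.
Full point count |E(F_23)| = 14 + 1 = 15.
Hasse bound: |15 − (23+1)| = |-9| = 9 ≤ 2√23 ≈ 9.5917 ✓.
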